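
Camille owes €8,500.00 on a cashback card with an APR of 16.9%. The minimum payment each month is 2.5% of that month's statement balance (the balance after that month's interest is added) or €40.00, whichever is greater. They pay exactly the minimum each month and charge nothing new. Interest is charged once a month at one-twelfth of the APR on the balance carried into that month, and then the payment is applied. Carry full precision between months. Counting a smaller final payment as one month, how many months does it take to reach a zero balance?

207 months

Monthly rate r = 16.9%/12 = 1.40833% = 0.0140833.
While 2.5% of the post-interest balance exceeds €40.00, each month B ← (B·(1+r))·(1 − 0.025), i.e. B shrinks by the factor (1+r)·0.975 = 0.98873.
This holds for months 1–149. Entering month 150 the balance is €1,570.65; 2.5% of the post-interest balance is now below €40.00, so the flat €40.00 minimum applies from here.
From month 150 a fixed €40.00 at rate r clears €1,570.65 in 58 more payments. Total: 149 + 58 = 207 months.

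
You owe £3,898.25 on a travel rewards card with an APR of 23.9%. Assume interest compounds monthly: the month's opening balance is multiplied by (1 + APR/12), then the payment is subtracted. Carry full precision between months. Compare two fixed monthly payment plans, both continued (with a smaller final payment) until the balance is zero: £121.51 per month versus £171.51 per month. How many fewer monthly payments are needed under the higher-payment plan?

Monthly rate r = 23.9%/12 = 1.99167% = 0.0199167.
At £121.51/mo: n = ⌈−ln(1 − rB₀/P)/ln(1+r)⌉ = 52 payments (last £80.38); total interest = total paid − £3,898.25 = £2,379.14.
At £171.51/mo: 31 payments (last £96.99); total interest £1,344.04.
Payments saved = 52 − 31 = 21.

21 fewer payments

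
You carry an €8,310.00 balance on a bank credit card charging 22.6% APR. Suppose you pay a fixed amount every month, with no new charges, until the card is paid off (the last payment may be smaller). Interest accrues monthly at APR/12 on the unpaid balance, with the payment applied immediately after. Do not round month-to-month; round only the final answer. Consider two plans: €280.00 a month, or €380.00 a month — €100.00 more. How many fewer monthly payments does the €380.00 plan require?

15 fewer payments

Monthly rate r = 22.6%/12 = 1.88333% = 0.0188333.
At €280.00/mo: n = ⌈−ln(1 − rB₀/P)/ln(1+r)⌉ = 44 payments (last €244.71); total interest = total paid − €8,310.00 = €3,974.71.
At €380.00/mo: 29 payments (last €171.00); total interest €2,501.00.
Payments saved = 44 − 29 = 15.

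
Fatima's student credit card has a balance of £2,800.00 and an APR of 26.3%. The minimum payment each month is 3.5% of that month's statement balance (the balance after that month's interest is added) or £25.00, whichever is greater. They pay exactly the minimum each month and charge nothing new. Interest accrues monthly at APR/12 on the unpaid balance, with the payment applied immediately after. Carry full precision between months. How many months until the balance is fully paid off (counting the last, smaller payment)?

Monthly rate r = 26.3%/12 = 2.19167% = 0.0219167.
While 3.5% of the post-interest balance exceeds £25.00, each month B ← (B·(1+r))·(1 − 0.035), i.e. B shrinks by the factor (1+r)·0.965 = 0.98615.
This holds for months 1–100. Entering month 101 the balance is £694.12; 3.5% of the post-interest balance is now below £25.00, so the flat £25.00 minimum applies from here.
From month 101 a fixed £25.00 at rate r clears £694.12 in 44 more payments. Total: 100 + 44 = 144 months.

144 months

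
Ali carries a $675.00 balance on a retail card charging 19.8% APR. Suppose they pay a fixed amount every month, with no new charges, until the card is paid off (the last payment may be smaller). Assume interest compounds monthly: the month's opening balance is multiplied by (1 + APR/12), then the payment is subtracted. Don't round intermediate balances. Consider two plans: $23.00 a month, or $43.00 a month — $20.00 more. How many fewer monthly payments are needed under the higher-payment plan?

22 fewer payments

Monthly rate r = 19.8%/12 = 1.65% = 0.0165.
At $23.00/mo: n = ⌈−ln(1 − rB₀/P)/ln(1+r)⌉ = 41 payments (last $10.58); total interest = total paid − $675.00 = $255.58.
At $43.00/mo: 19 payments (last $13.72); total interest $112.72.
Payments saved = 41 − 19 = 22.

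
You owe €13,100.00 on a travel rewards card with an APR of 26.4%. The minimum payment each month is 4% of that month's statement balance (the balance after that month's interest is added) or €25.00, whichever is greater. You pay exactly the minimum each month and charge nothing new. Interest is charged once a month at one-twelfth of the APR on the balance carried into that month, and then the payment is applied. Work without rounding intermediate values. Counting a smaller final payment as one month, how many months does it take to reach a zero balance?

Monthly rate r = 26.4%/12 = 2.2% = 0.022.
While 4% of the post-interest balance exceeds €25.00, each month B ← (B·(1+r))·(1 − 0.04), i.e. B shrinks by the factor (1+r)·0.96 = 0.98112.
This holds for months 1–161. Entering month 162 the balance is €608.88; 4% of the post-interest balance is now below €25.00, so the flat €25.00 minimum applies from here.
From month 162 a fixed €25.00 at rate r clears €608.88 in 36 more payments. Total: 161 + 36 = 197 months.

197 months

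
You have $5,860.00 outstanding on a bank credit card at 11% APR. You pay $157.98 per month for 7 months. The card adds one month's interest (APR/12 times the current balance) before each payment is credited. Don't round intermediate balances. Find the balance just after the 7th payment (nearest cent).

$5,109.78

Monthly rate r = 11%/12 = 0.916667% = 0.00916667.
Each month: B ← B·(1+r) − $157.98.
Month 1: interest $53.72; balance after payment $5,755.74.
Month 2: interest $52.76; balance after payment $5,650.52.
Month 3: interest $51.80; balance after payment $5,544.33.
Month 4: interest $50.82; balance after payment $5,437.18.
Month 5: interest $49.84; balance after payment $5,329.04.
Month 6: interest $48.85; balance after payment $5,219.91.
Month 7: interest $47.85; balance after payment $5,109.78.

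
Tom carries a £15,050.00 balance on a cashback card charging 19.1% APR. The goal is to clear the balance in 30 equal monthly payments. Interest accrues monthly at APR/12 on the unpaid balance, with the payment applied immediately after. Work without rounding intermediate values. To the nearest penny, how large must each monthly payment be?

£634.84

Monthly rate r = 19.1%/12 = 1.59167% = 0.0159167.
Level-payment amortization: P = B₀·r / (1 − (1+r)^(−n)) = 15050.00·0.0159167 / (1 − 1.01592^(−30)).
Denominator 1 − (1+r)^(−30) = 0.377330715.
P = 239.546 / 0.377330715 ≈ 634.84.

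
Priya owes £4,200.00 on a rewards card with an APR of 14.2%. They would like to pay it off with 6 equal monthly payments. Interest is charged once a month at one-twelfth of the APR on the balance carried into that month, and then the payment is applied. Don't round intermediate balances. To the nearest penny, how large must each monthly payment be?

Monthly rate r = 14.2%/12 = 1.18333% = 0.0118333.
Level-payment amortization: P = B₀·r / (1 − (1+r)^(−n)) = 4200.00·0.0118333 / (1 − 1.01183^(−6)).
Denominator 1 − (1+r)^(−6) = 0.0681497951.
P = 49.7 / 0.0681497951 ≈ 729.28.

£729.28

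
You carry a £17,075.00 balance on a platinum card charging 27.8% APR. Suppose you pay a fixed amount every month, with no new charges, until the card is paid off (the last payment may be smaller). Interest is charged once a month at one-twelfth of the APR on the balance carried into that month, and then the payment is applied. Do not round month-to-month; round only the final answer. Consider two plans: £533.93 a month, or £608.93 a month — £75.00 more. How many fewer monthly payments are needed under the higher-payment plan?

Monthly rate r = 27.8%/12 = 2.31667% = 0.0231667.
At £533.93/mo: n = ⌈−ln(1 − rB₀/P)/ln(1+r)⌉ = 59 payments (last £514.81); total interest = total paid − £17,075.00 = £14,407.75.
At £608.93/mo: 46 payments (last £482.89); total interest £10,809.74.
Payments saved = 59 − 46 = 13.

13 fewer payments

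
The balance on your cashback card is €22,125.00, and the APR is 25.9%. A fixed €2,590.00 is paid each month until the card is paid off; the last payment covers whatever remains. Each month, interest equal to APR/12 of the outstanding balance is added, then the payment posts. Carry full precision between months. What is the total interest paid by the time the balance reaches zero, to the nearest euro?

Monthly rate r = 25.9%/12 = 2.15833% = 0.0215833.
Payoff takes n = ⌈−ln(1 − rB₀/P)/ln(1+r)⌉ = ⌈9.544⌉ = 10 payments; the last is €1,415.91.
Total paid = 9·€2,590.00 + €1,415.91 = €24,725.91.
Total interest = total paid − principal = €24,725.91 − €22,125.00 = €2,600.91.

€2,601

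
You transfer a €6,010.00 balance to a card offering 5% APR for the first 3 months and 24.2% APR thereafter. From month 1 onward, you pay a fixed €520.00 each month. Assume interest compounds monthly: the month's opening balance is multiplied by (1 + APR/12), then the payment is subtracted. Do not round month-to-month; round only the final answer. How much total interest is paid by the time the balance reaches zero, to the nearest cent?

€569.36

Promo months 1–3 at r₀ = 5%/12 = 0.00416667; months 4+ at r₁ = 24.2%/12 = 0.0201667.
After month 3: iterate B ← B·(1+r₀) − €520.00 for 3 months → €4,518.93.
Then at r₁ with €520.00/mo: n₂ = −ln(1 − r₁·B/P)/ln(1+r₁) ≈ 9.65 → 10 more payments.
Total paid = 12·€520.00 + €339.36 = €6,579.36; interest = €6,579.36 − €6,010.00 = €569.36.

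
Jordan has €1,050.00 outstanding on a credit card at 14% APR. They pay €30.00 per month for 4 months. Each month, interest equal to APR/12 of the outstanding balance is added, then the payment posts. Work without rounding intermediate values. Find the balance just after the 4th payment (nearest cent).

€977.75

Monthly rate r = 14%/12 = 1.16667% = 0.0116667.
Each month: B ← B·(1+r) − €30.00.
Month 1: interest €12.25; balance after payment €1,032.25.
Month 2: interest €12.04; balance after payment €1,014.29.
Month 3: interest €11.83; balance after payment €996.13.
Month 4: interest €11.62; balance after payment €977.75.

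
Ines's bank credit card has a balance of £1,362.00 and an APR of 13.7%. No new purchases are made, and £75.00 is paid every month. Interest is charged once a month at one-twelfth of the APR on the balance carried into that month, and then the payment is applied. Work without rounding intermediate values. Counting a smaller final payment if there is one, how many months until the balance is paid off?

Monthly rate r = 13.7%/12 = 1.14167% = 0.0114167.
Recurrence: B ← B·(1+r) − £75.00.
Month 1: interest £15.55; balance after payment £1,302.55.
Month 2: interest £14.87; balance after payment £1,242.42.
Closed form: n = −ln(1 − rB₀/P)/ln(1+r) = −ln(0.79267)/ln(1.01142) ≈ 20.467, so the balance reaches zero during payment 21.

21 months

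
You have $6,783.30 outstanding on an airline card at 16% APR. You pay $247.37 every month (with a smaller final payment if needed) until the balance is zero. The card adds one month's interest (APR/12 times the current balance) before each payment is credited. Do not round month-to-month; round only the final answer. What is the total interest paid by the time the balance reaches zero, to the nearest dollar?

Monthly rate r = 16%/12 = 1.33333% = 0.0133333.
Payoff takes n = ⌈−ln(1 − rB₀/P)/ln(1+r)⌉ = ⌈34.360⌉ = 35 payments; the last is $89.52.
Total paid = 34·$247.37 + $89.52 = $8,500.10.
Total interest = total paid − principal = $8,500.10 − $6,783.30 = $1,716.80.

$1,717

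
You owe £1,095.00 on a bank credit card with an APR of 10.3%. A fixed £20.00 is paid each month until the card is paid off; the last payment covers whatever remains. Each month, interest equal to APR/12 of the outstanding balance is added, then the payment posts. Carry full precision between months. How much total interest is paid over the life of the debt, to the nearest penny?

Monthly rate r = 10.3%/12 = 0.858333% = 0.00858333.
Payoff takes n = ⌈−ln(1 − rB₀/P)/ln(1+r)⌉ = ⌈74.270⌉ = 75 payments; the last is £5.41.
Total paid = 74·£20.00 + £5.41 = £1,485.41.
Total interest = total paid − principal = £1,485.41 − £1,095.00 = £390.41.

£390.41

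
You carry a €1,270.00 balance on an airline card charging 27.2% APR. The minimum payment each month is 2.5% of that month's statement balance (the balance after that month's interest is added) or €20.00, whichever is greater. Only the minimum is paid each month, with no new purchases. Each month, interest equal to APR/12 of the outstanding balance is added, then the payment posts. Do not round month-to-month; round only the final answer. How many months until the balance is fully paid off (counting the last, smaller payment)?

264 months

Monthly rate r = 27.2%/12 = 2.26667% = 0.0226667.
While 2.5% of the post-interest balance exceeds €20.00, each month B ← (B·(1+r))·(1 − 0.025), i.e. B shrinks by the factor (1+r)·0.975 = 0.9971.
This holds for months 1–167. Entering month 168 the balance is €781.93; 2.5% of the post-interest balance is now below €20.00, so the flat €20.00 minimum applies from here.
From month 168 a fixed €20.00 at rate r clears €781.93 in 97 more payments. Total: 167 + 97 = 264 months.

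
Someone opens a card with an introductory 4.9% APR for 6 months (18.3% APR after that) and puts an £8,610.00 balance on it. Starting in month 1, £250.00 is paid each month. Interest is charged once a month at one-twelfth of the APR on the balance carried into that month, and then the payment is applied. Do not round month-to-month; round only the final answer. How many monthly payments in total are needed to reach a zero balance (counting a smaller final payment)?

45 months

Promo months 1–6 at r₀ = 4.9%/12 = 0.00408333; months 7+ at r₁ = 18.3%/12 = 0.01525.
After month 6: iterate B ← B·(1+r₀) − £250.00 for 6 months → £7,307.71.
Then at r₁ with £250.00/mo: n₂ = −ln(1 − r₁·B/P)/ln(1+r₁) ≈ 38.99 → 39 more payments.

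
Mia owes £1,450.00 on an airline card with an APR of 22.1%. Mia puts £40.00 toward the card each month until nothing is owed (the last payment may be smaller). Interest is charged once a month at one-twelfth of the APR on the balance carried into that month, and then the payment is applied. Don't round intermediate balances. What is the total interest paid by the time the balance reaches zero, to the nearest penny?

Monthly rate r = 22.1%/12 = 1.84167% = 0.0184167.
Payoff takes n = ⌈−ln(1 − rB₀/P)/ln(1+r)⌉ = ⌈60.355⌉ = 61 payments; the last is £14.29.
Total paid = 60·£40.00 + £14.29 = £2,414.29.
Total interest = total paid − principal = £2,414.29 − £1,450.00 = £964.29.

£964.29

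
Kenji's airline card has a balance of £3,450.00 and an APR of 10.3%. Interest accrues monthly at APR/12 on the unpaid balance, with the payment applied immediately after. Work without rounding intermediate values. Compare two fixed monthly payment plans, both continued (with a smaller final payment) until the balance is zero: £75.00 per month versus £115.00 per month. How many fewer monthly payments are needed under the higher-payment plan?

24 fewer payments

Monthly rate r = 10.3%/12 = 0.858333% = 0.00858333.
At £75.00/mo: n = ⌈−ln(1 − rB₀/P)/ln(1+r)⌉ = 59 payments (last £57.47); total interest = total paid − £3,450.00 = £957.47.
At £115.00/mo: 35 payments (last £96.20); total interest £556.20.
Payments saved = 59 − 35 = 24.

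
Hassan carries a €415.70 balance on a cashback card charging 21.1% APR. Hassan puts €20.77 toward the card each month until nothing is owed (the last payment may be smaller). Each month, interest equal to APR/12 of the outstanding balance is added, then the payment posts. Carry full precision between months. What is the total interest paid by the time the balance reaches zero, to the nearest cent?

Monthly rate r = 21.1%/12 = 1.75833% = 0.0175833.
Payoff takes n = ⌈−ln(1 − rB₀/P)/ln(1+r)⌉ = ⌈24.884⌉ = 25 payments; the last is €18.38.
Total paid = 24·€20.77 + €18.38 = €516.86.
Total interest = total paid − principal = €516.86 − €415.70 = €101.16.

€101.16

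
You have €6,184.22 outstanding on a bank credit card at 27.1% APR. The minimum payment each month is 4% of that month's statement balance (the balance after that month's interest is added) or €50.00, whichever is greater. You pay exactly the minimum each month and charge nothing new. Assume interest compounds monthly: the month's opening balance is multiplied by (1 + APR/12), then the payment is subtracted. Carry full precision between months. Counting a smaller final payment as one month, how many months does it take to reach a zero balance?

124 months

Monthly rate r = 27.1%/12 = 2.25833% = 0.0225833.
While 4% of the post-interest balance exceeds €50.00, each month B ← (B·(1+r))·(1 − 0.04), i.e. B shrinks by the factor (1+r)·0.96 = 0.98168.
This holds for months 1–88. Entering month 89 the balance is €1,215.18; 4% of the post-interest balance is now below €50.00, so the flat €50.00 minimum applies from here.
From month 89 a fixed €50.00 at rate r clears €1,215.18 in 36 more payments. Total: 88 + 36 = 124 months.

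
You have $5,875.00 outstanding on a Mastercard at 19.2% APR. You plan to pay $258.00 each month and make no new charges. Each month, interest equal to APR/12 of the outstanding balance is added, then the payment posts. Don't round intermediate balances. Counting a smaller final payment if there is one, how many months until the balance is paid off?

Monthly rate r = 19.2%/12 = 1.6% = 0.016.
Recurrence: B ← B·(1+r) − $258.00.
Month 1: interest $94.00; balance after payment $5,711.00.
Month 2: interest $91.38; balance after payment $5,544.38.
Closed form: n = −ln(1 − rB₀/P)/ln(1+r) = −ln(0.63566)/ln(1.016) ≈ 28.544, so the balance reaches zero during payment 29.

29 payments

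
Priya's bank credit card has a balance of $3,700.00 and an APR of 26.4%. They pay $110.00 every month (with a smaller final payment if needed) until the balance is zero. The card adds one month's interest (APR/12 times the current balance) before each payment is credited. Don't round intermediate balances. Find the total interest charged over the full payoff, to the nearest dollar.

Monthly rate r = 26.4%/12 = 2.2% = 0.022.
Payoff takes n = ⌈−ln(1 − rB₀/P)/ln(1+r)⌉ = ⌈61.902⌉ = 62 payments; the last is $99.29.
Total paid = 61·$110.00 + $99.29 = $6,809.29.
Total interest = total paid − principal = $6,809.29 − $3,700.00 = $3,109.29.

$3,109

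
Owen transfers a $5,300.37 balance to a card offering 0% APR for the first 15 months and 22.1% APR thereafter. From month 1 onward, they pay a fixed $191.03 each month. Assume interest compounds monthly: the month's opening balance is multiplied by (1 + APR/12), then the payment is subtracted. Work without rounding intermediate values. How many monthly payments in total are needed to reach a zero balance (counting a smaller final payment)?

30 payments

Promo months 1–15 at r₀ = 0%/12 = 0; months 16+ at r₁ = 22.1%/12 = 0.0184167.
After month 15 (no interest yet): B = $5,300.37 − 15·$191.03 = $2,434.92.
Then at r₁ with $191.03/mo: n₂ = −ln(1 − r₁·B/P)/ln(1+r₁) ≈ 14.66 → 15 more payments.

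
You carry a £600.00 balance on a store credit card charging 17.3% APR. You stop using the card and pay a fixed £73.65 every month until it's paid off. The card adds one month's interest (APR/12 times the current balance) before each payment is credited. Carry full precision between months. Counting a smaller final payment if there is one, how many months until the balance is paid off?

Monthly rate r = 17.3%/12 = 1.44167% = 0.0144167.
Recurrence: B ← B·(1+r) − £73.65.
Month 1: interest £8.65; balance after payment £535.00.
Month 2: interest £7.71; balance after payment £469.06.
Closed form: n = −ln(1 − rB₀/P)/ln(1+r) = −ln(0.88255)/ln(1.01442) ≈ 8.728, so the balance reaches zero during payment 9.

9 months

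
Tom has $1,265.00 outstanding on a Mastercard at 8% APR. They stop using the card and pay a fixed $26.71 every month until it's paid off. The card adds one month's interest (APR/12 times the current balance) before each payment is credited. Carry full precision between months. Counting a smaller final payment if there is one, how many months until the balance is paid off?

Monthly rate r = 8%/12 = 0.666667% = 0.00666667.
Recurrence: B ← B·(1+r) − $26.71.
Month 1: interest $8.43; balance after payment $1,246.72.
Month 2: interest $8.31; balance after payment $1,228.32.
Closed form: n = −ln(1 − rB₀/P)/ln(1+r) = −ln(0.68426)/ln(1.00667) ≈ 57.101, so the balance reaches zero during payment 58.

58 payments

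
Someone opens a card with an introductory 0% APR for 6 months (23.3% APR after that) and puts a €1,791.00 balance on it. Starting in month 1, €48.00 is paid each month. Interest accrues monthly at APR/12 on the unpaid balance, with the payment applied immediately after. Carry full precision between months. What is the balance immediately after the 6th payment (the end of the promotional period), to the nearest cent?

€1,503.00

Promo months 1–6 at r₀ = 0%/12 = 0; months 7+ at r₁ = 23.3%/12 = 0.0194167.
After month 6 (no interest yet): B = €1,791.00 − 6·€48.00 = €1,503.00.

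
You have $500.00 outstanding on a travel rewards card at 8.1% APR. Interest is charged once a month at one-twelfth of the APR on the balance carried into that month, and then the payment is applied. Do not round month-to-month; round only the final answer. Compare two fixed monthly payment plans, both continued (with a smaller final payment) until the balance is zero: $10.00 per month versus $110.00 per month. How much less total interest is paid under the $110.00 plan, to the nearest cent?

$102.41

Monthly rate r = 8.1%/12 = 0.675% = 0.00675.
At $10.00/mo: n = ⌈−ln(1 − rB₀/P)/ln(1+r)⌉ = 62 payments (last $2.04); total interest = total paid − $500.00 = $112.04.
At $110.00/mo: 5 payments (last $69.63); total interest $9.63.
Interest saved = $112.04 − $9.63 = $102.41.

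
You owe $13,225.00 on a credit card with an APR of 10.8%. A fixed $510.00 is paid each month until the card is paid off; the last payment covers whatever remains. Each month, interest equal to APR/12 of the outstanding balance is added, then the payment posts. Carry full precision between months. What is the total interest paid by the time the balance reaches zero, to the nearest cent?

Monthly rate r = 10.8%/12 = 0.9% = 0.009.
Payoff takes n = ⌈−ln(1 − rB₀/P)/ln(1+r)⌉ = ⌈29.662⌉ = 30 payments; the last is $338.32.
Total paid = 29·$510.00 + $338.32 = $15,128.32.
Total interest = total paid − principal = $15,128.32 − $13,225.00 = $1,903.32.

$1,903.32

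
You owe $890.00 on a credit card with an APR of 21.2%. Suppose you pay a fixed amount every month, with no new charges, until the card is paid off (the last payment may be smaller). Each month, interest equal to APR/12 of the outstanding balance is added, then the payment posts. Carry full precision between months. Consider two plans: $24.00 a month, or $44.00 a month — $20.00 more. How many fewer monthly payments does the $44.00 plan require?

Monthly rate r = 21.2%/12 = 1.76667% = 0.0176667.
At $24.00/mo: n = ⌈−ln(1 − rB₀/P)/ln(1+r)⌉ = 61 payments (last $19.04); total interest = total paid − $890.00 = $569.04.
At $44.00/mo: 26 payments (last $10.98); total interest $220.98.
Payments saved = 61 − 26 = 35.

35 fewer payments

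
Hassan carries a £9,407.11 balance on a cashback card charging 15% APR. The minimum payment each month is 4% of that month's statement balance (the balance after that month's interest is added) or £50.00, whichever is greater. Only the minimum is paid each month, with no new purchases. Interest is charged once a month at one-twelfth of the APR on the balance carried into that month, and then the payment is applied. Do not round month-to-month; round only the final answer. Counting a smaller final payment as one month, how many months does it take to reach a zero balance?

Monthly rate r = 15%/12 = 1.25% = 0.0125.
While 4% of the post-interest balance exceeds £50.00, each month B ← (B·(1+r))·(1 − 0.04), i.e. B shrinks by the factor (1+r)·0.96 = 0.972.
This holds for months 1–72. Entering month 73 the balance is £1,217.38; 4% of the post-interest balance is now below £50.00, so the flat £50.00 minimum applies from here.
From month 73 a fixed £50.00 at rate r clears £1,217.38 in 30 more payments. Total: 72 + 30 = 102 months.

102 months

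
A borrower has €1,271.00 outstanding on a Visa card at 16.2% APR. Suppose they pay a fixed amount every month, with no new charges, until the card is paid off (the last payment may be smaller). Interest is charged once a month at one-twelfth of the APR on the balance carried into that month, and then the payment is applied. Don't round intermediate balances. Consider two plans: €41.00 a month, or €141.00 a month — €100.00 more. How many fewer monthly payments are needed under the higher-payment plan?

31 fewer payments

Monthly rate r = 16.2%/12 = 1.35% = 0.0135.
At €41.00/mo: n = ⌈−ln(1 − rB₀/P)/ln(1+r)⌉ = 41 payments (last €17.67); total interest = total paid − €1,271.00 = €386.67.
At €141.00/mo: 10 payments (last €95.58); total interest €93.58.
Payments saved = 41 − 10 = 31.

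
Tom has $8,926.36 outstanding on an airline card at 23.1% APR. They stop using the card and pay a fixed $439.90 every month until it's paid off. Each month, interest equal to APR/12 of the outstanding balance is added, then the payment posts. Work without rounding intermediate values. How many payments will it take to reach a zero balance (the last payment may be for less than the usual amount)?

26 months

Monthly rate r = 23.1%/12 = 1.925% = 0.01925.
Recurrence: B ← B·(1+r) − $439.90.
Month 1: interest $171.83; balance after payment $8,658.29.
Month 2: interest $166.67; balance after payment $8,385.06.
Closed form: n = −ln(1 − rB₀/P)/ln(1+r) = −ln(0.60938)/ln(1.01925) ≈ 25.977, so the balance reaches zero during payment 26.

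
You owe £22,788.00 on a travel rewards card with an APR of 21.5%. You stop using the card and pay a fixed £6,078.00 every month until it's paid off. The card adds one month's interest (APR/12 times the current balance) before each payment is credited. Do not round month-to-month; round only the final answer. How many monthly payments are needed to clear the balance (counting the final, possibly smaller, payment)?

4 months

Monthly rate r = 21.5%/12 = 1.79167% = 0.0179167.
Recurrence: B ← B·(1+r) − £6,078.00.
Month 1: interest £408.29; balance after payment £17,118.28.
Month 2: interest £306.70; balance after payment £11,346.99.
Month 3: interest £203.30; balance after payment £5,472.29.
Month 4: interest £98.05; balance after payment £0.00.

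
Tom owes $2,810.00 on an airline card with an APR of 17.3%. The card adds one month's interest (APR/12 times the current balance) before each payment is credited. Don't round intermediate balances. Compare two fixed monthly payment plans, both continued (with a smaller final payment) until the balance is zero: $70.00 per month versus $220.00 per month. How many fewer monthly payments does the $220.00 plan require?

46 fewer payments

Monthly rate r = 17.3%/12 = 1.44167% = 0.0144167.
At $70.00/mo: n = ⌈−ln(1 − rB₀/P)/ln(1+r)⌉ = 61 payments (last $27.74); total interest = total paid − $2,810.00 = $1,417.74.
At $220.00/mo: 15 payments (last $48.23); total interest $318.23.
Payments saved = 61 − 15 = 46.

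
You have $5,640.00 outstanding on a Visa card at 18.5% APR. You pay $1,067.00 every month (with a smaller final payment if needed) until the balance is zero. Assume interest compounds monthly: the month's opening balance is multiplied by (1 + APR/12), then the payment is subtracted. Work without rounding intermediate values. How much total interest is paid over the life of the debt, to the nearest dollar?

Monthly rate r = 18.5%/12 = 1.54167% = 0.0154167.
Payoff takes n = ⌈−ln(1 − rB₀/P)/ln(1+r)⌉ = ⌈5.556⌉ = 6 payments; the last is $595.35.
Total paid = 5·$1,067.00 + $595.35 = $5,930.35.
Total interest = total paid − principal = $5,930.35 − $5,640.00 = $290.35.

$290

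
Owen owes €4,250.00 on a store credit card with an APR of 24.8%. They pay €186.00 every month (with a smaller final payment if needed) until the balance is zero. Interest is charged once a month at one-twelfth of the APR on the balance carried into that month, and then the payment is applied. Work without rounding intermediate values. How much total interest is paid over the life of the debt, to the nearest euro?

€1,561

Monthly rate r = 24.8%/12 = 2.06667% = 0.0206667.
Payoff takes n = ⌈−ln(1 − rB₀/P)/ln(1+r)⌉ = ⌈31.242⌉ = 32 payments; the last is €45.30.
Total paid = 31·€186.00 + €45.30 = €5,811.30.
Total interest = total paid − principal = €5,811.30 − €4,250.00 = €1,561.30.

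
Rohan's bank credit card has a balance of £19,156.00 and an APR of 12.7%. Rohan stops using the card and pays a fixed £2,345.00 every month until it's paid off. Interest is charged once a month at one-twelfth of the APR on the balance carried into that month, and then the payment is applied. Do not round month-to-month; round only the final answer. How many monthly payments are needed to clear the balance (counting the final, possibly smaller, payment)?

9 payments

Monthly rate r = 12.7%/12 = 1.05833% = 0.0105833.
Recurrence: B ← B·(1+r) − £2,345.00.
Month 1: interest £202.73; balance after payment £17,013.73.
Month 2: interest £180.06; balance after payment £14,848.80.
Closed form: n = −ln(1 − rB₀/P)/ln(1+r) = −ln(0.91355)/ln(1.01058) ≈ 8.589, so the balance reaches zero during payment 9.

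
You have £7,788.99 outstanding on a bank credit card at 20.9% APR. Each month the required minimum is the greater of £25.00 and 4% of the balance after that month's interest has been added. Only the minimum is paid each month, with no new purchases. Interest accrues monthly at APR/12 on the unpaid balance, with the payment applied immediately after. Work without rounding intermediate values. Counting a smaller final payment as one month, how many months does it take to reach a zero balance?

141 months

Monthly rate r = 20.9%/12 = 1.74167% = 0.0174167.
While 4% of the post-interest balance exceeds £25.00, each month B ← (B·(1+r))·(1 − 0.04), i.e. B shrinks by the factor (1+r)·0.96 = 0.97672.
This holds for months 1–108. Entering month 109 the balance is £611.86; 4% of the post-interest balance is now below £25.00, so the flat £25.00 minimum applies from here.
From month 109 a fixed £25.00 at rate r clears £611.86 in 33 more payments. Total: 108 + 33 = 141 months.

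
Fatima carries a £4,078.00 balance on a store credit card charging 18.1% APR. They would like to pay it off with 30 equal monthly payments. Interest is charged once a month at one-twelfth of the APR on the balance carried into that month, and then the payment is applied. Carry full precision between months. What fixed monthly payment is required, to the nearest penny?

Monthly rate r = 18.1%/12 = 1.50833% = 0.0150833.
Level-payment amortization: P = B₀·r / (1 − (1+r)^(−n)) = 4078.00·0.0150833 / (1 − 1.01508^(−30)).
Denominator 1 − (1+r)^(−30) = 0.361811336.
P = 61.5098 / 0.361811336 ≈ 170.01.

£170.01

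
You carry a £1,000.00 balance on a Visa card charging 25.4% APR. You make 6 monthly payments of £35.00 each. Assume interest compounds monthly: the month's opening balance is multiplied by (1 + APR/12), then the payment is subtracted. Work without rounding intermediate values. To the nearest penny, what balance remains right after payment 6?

£912.48

Monthly rate r = 25.4%/12 = 2.11667% = 0.0211667.
Each month: B ← B·(1+r) − £35.00.
Month 1: interest £21.17; balance after payment £986.17.
Month 2: interest £20.87; balance after payment £972.04.
Month 3: interest £20.57; balance after payment £957.62.
Month 4: interest £20.27; balance after payment £942.88.
Month 5: interest £19.96; balance after payment £927.84.
Month 6: interest £19.64; balance after payment £912.48.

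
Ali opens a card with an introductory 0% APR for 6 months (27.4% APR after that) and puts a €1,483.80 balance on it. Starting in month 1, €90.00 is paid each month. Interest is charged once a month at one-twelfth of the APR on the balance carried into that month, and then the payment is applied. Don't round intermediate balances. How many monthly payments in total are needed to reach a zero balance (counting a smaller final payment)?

19 months

Promo months 1–6 at r₀ = 0%/12 = 0; months 7+ at r₁ = 27.4%/12 = 0.0228333.
After month 6 (no interest yet): B = €1,483.80 − 6·€90.00 = €943.80.
Then at r₁ with €90.00/mo: n₂ = −ln(1 − r₁·B/P)/ln(1+r₁) ≈ 12.12 → 13 more payments.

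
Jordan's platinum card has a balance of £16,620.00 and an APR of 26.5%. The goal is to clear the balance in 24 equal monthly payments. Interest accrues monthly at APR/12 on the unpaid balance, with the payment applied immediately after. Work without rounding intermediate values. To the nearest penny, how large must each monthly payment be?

£899.59

Monthly rate r = 26.5%/12 = 2.20833% = 0.0220833.
Level-payment amortization: P = B₀·r / (1 − (1+r)^(−n)) = 16620.00·0.0220833 / (1 − 1.02208^(−24)).
Denominator 1 − (1+r)^(−24) = 0.407990543.
P = 367.025 / 0.407990543 ≈ 899.59.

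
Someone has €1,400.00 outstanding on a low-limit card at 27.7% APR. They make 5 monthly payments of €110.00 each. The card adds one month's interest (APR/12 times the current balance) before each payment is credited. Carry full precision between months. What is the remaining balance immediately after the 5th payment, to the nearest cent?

€993.23

Monthly rate r = 27.7%/12 = 2.30833% = 0.0230833.
Each month: B ← B·(1+r) − €110.00.
Month 1: interest €32.32; balance after payment €1,322.32.
Month 2: interest €30.52; balance after payment €1,242.84.
Month 3: interest €28.69; balance after payment €1,161.53.
Month 4: interest €26.81; balance after payment €1,078.34.
Month 5: interest €24.89; balance after payment €993.23.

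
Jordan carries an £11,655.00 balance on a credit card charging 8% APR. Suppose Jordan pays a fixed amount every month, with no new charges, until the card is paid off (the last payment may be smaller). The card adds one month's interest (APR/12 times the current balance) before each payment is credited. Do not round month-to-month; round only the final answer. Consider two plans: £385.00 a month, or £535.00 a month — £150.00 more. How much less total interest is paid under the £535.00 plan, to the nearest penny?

Monthly rate r = 8%/12 = 0.666667% = 0.00666667.
At £385.00/mo: n = ⌈−ln(1 − rB₀/P)/ln(1+r)⌉ = 34 payments (last £356.37); total interest = total paid − £11,655.00 = £1,406.37.
At £535.00/mo: 24 payments (last £330.75); total interest £980.75.
Interest saved = £1,406.37 − £980.75 = £425.62.

£425.62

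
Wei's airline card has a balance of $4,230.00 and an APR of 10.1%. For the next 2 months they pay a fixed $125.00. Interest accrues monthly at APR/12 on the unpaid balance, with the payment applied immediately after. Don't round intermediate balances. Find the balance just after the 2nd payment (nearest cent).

$4,050.45

Monthly rate r = 10.1%/12 = 0.841667% = 0.00841667.
Each month: B ← B·(1+r) − $125.00.
Month 1: interest $35.60; balance after payment $4,140.60.
Month 2: interest $34.85; balance after payment $4,050.45.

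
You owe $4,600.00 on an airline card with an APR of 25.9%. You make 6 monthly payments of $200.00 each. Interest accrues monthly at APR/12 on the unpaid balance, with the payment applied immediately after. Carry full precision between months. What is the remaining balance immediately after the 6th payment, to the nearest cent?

$3,962.14

Monthly rate r = 25.9%/12 = 2.15833% = 0.0215833.
Each month: B ← B·(1+r) − $200.00.
Month 1: interest $99.28; balance after payment $4,499.28.
Month 2: interest $97.11; balance after payment $4,396.39.
Month 3: interest $94.89; balance after payment $4,291.28.
Month 4: interest $92.62; balance after payment $4,183.90.
Month 5: interest $90.30; balance after payment $4,074.20.
Month 6: interest $87.93; balance after payment $3,962.14.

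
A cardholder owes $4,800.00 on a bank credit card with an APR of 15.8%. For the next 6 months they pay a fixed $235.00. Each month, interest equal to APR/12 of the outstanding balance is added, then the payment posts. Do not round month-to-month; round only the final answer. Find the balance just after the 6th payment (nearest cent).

Monthly rate r = 15.8%/12 = 1.31667% = 0.0131667.
Each month: B ← B·(1+r) − $235.00.
Month 1: interest $63.20; balance after payment $4,628.20.
Month 2: interest $60.94; balance after payment $4,454.14.
Month 3: interest $58.65; balance after payment $4,277.78.
Month 4: interest $56.32; balance after payment $4,099.11.
Month 5: interest $53.97; balance after payment $3,918.08.
Month 6: interest $51.59; balance after payment $3,734.67.

$3,734.67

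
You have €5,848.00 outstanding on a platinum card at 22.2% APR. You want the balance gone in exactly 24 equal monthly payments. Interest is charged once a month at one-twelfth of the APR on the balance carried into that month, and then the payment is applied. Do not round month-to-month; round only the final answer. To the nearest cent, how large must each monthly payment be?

Monthly rate r = 22.2%/12 = 1.85% = 0.0185.
Level-payment amortization: P = B₀·r / (1 − (1+r)^(−n)) = 5848.00·0.0185 / (1 − 1.0185^(−24)).
Denominator 1 − (1+r)^(−24) = 0.355926842.
P = 108.188 / 0.355926842 ≈ 303.96.

€303.96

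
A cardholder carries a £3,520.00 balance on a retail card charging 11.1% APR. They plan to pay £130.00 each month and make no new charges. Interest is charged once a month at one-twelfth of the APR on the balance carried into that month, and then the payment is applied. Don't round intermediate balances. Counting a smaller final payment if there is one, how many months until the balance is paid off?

32 payments

Monthly rate r = 11.1%/12 = 0.925% = 0.00925.
Recurrence: B ← B·(1+r) − £130.00.
Month 1: interest £32.56; balance after payment £3,422.56.
Month 2: interest £31.66; balance after payment £3,324.22.
Closed form: n = −ln(1 − rB₀/P)/ln(1+r) = −ln(0.74954)/ln(1.00925) ≈ 31.311, so the balance reaches zero during payment 32.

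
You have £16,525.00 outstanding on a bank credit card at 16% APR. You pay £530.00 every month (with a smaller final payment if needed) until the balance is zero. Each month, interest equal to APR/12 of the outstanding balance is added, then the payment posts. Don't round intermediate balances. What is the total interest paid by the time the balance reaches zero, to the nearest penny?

£4,978.83

Monthly rate r = 16%/12 = 1.33333% = 0.0133333.
Payoff takes n = ⌈−ln(1 − rB₀/P)/ln(1+r)⌉ = ⌈40.572⌉ = 41 payments; the last is £303.83.
Total paid = 40·£530.00 + £303.83 = £21,503.83.
Total interest = total paid − principal = £21,503.83 − £16,525.00 = £4,978.83.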